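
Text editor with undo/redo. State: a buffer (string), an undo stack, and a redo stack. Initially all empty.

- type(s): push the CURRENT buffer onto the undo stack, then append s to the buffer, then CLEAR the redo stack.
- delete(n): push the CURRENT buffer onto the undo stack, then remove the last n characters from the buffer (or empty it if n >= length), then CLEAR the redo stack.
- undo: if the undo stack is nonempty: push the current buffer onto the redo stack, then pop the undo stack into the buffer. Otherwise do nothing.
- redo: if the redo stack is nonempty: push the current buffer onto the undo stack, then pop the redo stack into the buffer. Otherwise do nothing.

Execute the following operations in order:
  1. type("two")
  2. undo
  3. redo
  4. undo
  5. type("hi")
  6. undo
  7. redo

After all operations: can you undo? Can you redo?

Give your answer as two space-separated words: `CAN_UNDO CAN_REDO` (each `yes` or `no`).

Answer: yes no

Derivation:
After op 1 (type): buf='two' undo_depth=1 redo_depth=0
After op 2 (undo): buf='(empty)' undo_depth=0 redo_depth=1
After op 3 (redo): buf='two' undo_depth=1 redo_depth=0
After op 4 (undo): buf='(empty)' undo_depth=0 redo_depth=1
After op 5 (type): buf='hi' undo_depth=1 redo_depth=0
After op 6 (undo): buf='(empty)' undo_depth=0 redo_depth=1
After op 7 (redo): buf='hi' undo_depth=1 redo_depth=0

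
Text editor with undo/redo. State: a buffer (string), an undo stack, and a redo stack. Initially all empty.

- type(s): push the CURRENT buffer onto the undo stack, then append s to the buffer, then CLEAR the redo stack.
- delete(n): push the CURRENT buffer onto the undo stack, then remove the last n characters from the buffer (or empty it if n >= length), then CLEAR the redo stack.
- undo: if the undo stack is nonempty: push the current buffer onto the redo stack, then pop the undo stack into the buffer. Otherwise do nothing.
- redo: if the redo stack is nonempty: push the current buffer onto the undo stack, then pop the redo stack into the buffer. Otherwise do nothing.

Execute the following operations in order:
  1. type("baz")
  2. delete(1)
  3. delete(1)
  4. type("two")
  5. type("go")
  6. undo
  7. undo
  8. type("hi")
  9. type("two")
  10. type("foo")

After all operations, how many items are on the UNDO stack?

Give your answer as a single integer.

Answer: 6

Derivation:
After op 1 (type): buf='baz' undo_depth=1 redo_depth=0
After op 2 (delete): buf='ba' undo_depth=2 redo_depth=0
After op 3 (delete): buf='b' undo_depth=3 redo_depth=0
After op 4 (type): buf='btwo' undo_depth=4 redo_depth=0
After op 5 (type): buf='btwogo' undo_depth=5 redo_depth=0
After op 6 (undo): buf='btwo' undo_depth=4 redo_depth=1
After op 7 (undo): buf='b' undo_depth=3 redo_depth=2
After op 8 (type): buf='bhi' undo_depth=4 redo_depth=0
After op 9 (type): buf='bhitwo' undo_depth=5 redo_depth=0
After op 10 (type): buf='bhitwofoo' undo_depth=6 redo_depth=0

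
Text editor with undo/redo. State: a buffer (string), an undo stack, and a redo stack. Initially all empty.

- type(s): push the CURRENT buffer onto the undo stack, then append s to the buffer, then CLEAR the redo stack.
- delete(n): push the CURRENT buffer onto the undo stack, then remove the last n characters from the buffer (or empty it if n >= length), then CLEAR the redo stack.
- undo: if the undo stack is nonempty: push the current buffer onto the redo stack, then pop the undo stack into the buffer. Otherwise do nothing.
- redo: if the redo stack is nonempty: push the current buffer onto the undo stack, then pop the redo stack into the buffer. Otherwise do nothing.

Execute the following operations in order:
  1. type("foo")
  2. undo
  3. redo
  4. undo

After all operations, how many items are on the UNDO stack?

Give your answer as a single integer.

Answer: 0

Derivation:
After op 1 (type): buf='foo' undo_depth=1 redo_depth=0
After op 2 (undo): buf='(empty)' undo_depth=0 redo_depth=1
After op 3 (redo): buf='foo' undo_depth=1 redo_depth=0
After op 4 (undo): buf='(empty)' undo_depth=0 redo_depth=1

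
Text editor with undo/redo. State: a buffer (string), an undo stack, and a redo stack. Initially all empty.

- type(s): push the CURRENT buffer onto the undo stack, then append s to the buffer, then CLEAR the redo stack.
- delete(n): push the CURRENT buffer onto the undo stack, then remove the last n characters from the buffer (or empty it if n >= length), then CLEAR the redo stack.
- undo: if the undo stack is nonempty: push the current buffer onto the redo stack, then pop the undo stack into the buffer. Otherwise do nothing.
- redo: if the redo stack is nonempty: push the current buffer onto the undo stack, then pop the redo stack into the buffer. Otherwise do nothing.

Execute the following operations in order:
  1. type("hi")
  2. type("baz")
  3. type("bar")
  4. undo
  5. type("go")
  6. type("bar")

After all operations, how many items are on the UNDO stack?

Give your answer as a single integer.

After op 1 (type): buf='hi' undo_depth=1 redo_depth=0
After op 2 (type): buf='hibaz' undo_depth=2 redo_depth=0
After op 3 (type): buf='hibazbar' undo_depth=3 redo_depth=0
After op 4 (undo): buf='hibaz' undo_depth=2 redo_depth=1
After op 5 (type): buf='hibazgo' undo_depth=3 redo_depth=0
After op 6 (type): buf='hibazgobar' undo_depth=4 redo_depth=0

Answer: 4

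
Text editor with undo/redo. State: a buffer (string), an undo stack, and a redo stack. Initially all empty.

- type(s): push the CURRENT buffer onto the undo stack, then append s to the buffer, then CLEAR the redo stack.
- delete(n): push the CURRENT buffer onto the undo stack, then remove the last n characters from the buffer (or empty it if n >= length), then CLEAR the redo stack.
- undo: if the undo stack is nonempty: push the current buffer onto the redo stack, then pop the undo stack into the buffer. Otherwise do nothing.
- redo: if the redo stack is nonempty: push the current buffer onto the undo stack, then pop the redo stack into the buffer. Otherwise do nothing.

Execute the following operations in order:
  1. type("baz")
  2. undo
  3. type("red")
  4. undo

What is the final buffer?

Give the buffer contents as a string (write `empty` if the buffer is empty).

Answer: empty

Derivation:
After op 1 (type): buf='baz' undo_depth=1 redo_depth=0
After op 2 (undo): buf='(empty)' undo_depth=0 redo_depth=1
After op 3 (type): buf='red' undo_depth=1 redo_depth=0
After op 4 (undo): buf='(empty)' undo_depth=0 redo_depth=1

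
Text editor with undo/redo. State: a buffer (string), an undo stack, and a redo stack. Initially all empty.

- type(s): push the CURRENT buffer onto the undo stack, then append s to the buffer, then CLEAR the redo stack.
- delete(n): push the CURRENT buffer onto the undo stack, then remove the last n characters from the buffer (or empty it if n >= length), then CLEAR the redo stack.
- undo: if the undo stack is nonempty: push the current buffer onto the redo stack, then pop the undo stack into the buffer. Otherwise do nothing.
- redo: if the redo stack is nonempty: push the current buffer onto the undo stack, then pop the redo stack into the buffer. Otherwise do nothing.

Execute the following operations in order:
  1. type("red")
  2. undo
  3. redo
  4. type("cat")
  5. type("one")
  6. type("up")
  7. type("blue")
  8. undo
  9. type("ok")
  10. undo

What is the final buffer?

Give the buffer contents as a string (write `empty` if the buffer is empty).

Answer: redcatoneup

Derivation:
After op 1 (type): buf='red' undo_depth=1 redo_depth=0
After op 2 (undo): buf='(empty)' undo_depth=0 redo_depth=1
After op 3 (redo): buf='red' undo_depth=1 redo_depth=0
After op 4 (type): buf='redcat' undo_depth=2 redo_depth=0
After op 5 (type): buf='redcatone' undo_depth=3 redo_depth=0
After op 6 (type): buf='redcatoneup' undo_depth=4 redo_depth=0
After op 7 (type): buf='redcatoneupblue' undo_depth=5 redo_depth=0
After op 8 (undo): buf='redcatoneup' undo_depth=4 redo_depth=1
After op 9 (type): buf='redcatoneupok' undo_depth=5 redo_depth=0
After op 10 (undo): buf='redcatoneup' undo_depth=4 redo_depth=1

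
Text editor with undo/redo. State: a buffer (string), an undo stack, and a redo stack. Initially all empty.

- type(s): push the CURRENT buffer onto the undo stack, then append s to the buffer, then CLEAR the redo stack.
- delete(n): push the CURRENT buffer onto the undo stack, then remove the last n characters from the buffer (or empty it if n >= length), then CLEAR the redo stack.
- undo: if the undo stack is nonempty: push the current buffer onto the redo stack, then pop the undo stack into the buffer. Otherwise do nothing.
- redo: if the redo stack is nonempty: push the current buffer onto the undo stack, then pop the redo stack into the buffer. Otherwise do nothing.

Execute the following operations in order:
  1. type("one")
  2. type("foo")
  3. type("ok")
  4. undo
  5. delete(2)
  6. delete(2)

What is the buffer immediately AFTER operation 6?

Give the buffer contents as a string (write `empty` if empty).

Answer: on

Derivation:
After op 1 (type): buf='one' undo_depth=1 redo_depth=0
After op 2 (type): buf='onefoo' undo_depth=2 redo_depth=0
After op 3 (type): buf='onefoook' undo_depth=3 redo_depth=0
After op 4 (undo): buf='onefoo' undo_depth=2 redo_depth=1
After op 5 (delete): buf='onef' undo_depth=3 redo_depth=0
After op 6 (delete): buf='on' undo_depth=4 redo_depth=0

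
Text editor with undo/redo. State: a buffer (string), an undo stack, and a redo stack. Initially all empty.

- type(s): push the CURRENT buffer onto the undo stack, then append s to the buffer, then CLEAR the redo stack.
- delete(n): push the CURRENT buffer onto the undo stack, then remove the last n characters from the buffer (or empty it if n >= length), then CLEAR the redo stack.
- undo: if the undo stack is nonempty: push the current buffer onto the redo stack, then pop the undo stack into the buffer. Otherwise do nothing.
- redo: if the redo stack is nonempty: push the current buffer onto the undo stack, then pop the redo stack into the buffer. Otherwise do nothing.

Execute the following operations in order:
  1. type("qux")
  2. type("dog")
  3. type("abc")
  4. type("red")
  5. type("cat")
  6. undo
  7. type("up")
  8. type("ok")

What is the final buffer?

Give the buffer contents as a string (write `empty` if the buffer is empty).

After op 1 (type): buf='qux' undo_depth=1 redo_depth=0
After op 2 (type): buf='quxdog' undo_depth=2 redo_depth=0
After op 3 (type): buf='quxdogabc' undo_depth=3 redo_depth=0
After op 4 (type): buf='quxdogabcred' undo_depth=4 redo_depth=0
After op 5 (type): buf='quxdogabcredcat' undo_depth=5 redo_depth=0
After op 6 (undo): buf='quxdogabcred' undo_depth=4 redo_depth=1
After op 7 (type): buf='quxdogabcredup' undo_depth=5 redo_depth=0
After op 8 (type): buf='quxdogabcredupok' undo_depth=6 redo_depth=0

Answer: quxdogabcredupok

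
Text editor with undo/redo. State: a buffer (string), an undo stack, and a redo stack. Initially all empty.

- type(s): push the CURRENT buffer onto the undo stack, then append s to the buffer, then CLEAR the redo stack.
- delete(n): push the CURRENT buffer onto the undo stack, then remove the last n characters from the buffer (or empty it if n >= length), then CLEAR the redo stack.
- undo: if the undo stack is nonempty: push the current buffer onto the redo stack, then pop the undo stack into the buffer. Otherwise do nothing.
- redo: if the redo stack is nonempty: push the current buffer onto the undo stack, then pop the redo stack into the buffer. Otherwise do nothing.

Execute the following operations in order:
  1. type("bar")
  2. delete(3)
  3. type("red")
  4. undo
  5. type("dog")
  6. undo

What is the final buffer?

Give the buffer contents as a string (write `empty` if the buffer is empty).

Answer: empty

Derivation:
After op 1 (type): buf='bar' undo_depth=1 redo_depth=0
After op 2 (delete): buf='(empty)' undo_depth=2 redo_depth=0
After op 3 (type): buf='red' undo_depth=3 redo_depth=0
After op 4 (undo): buf='(empty)' undo_depth=2 redo_depth=1
After op 5 (type): buf='dog' undo_depth=3 redo_depth=0
After op 6 (undo): buf='(empty)' undo_depth=2 redo_depth=1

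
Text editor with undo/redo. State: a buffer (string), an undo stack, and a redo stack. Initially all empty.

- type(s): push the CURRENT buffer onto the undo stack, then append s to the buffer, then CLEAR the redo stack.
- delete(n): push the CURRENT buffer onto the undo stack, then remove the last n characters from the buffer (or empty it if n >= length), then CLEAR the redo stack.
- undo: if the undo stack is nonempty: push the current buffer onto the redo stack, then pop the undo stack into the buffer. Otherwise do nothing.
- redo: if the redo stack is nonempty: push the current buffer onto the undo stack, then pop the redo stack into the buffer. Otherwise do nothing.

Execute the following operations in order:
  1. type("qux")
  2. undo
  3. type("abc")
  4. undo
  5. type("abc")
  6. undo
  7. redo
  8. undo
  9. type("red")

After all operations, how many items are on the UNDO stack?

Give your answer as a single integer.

After op 1 (type): buf='qux' undo_depth=1 redo_depth=0
After op 2 (undo): buf='(empty)' undo_depth=0 redo_depth=1
After op 3 (type): buf='abc' undo_depth=1 redo_depth=0
After op 4 (undo): buf='(empty)' undo_depth=0 redo_depth=1
After op 5 (type): buf='abc' undo_depth=1 redo_depth=0
After op 6 (undo): buf='(empty)' undo_depth=0 redo_depth=1
After op 7 (redo): buf='abc' undo_depth=1 redo_depth=0
After op 8 (undo): buf='(empty)' undo_depth=0 redo_depth=1
After op 9 (type): buf='red' undo_depth=1 redo_depth=0

Answer: 1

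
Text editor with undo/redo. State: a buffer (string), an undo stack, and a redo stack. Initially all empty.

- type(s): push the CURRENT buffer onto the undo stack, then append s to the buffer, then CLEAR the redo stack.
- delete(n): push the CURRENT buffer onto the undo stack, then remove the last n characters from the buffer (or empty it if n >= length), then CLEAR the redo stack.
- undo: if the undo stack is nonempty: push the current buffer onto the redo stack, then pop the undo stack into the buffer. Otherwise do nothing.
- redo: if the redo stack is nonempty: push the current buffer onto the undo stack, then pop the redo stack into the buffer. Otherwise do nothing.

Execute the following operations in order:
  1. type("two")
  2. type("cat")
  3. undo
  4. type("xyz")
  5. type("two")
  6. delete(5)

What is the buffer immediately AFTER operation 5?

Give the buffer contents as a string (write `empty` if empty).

After op 1 (type): buf='two' undo_depth=1 redo_depth=0
After op 2 (type): buf='twocat' undo_depth=2 redo_depth=0
After op 3 (undo): buf='two' undo_depth=1 redo_depth=1
After op 4 (type): buf='twoxyz' undo_depth=2 redo_depth=0
After op 5 (type): buf='twoxyztwo' undo_depth=3 redo_depth=0

Answer: twoxyztwo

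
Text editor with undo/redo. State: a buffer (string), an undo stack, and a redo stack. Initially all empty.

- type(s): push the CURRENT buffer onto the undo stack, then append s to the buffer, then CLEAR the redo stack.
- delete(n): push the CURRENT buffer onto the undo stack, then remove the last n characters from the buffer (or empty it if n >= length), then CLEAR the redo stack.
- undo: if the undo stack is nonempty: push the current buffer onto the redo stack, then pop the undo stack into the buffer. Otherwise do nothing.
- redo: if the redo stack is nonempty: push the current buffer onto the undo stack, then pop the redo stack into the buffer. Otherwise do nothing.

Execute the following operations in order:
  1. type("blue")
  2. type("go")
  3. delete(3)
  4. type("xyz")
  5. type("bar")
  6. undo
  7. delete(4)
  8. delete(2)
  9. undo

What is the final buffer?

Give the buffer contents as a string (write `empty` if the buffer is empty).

After op 1 (type): buf='blue' undo_depth=1 redo_depth=0
After op 2 (type): buf='bluego' undo_depth=2 redo_depth=0
After op 3 (delete): buf='blu' undo_depth=3 redo_depth=0
After op 4 (type): buf='bluxyz' undo_depth=4 redo_depth=0
After op 5 (type): buf='bluxyzbar' undo_depth=5 redo_depth=0
After op 6 (undo): buf='bluxyz' undo_depth=4 redo_depth=1
After op 7 (delete): buf='bl' undo_depth=5 redo_depth=0
After op 8 (delete): buf='(empty)' undo_depth=6 redo_depth=0
After op 9 (undo): buf='bl' undo_depth=5 redo_depth=1

Answer: bl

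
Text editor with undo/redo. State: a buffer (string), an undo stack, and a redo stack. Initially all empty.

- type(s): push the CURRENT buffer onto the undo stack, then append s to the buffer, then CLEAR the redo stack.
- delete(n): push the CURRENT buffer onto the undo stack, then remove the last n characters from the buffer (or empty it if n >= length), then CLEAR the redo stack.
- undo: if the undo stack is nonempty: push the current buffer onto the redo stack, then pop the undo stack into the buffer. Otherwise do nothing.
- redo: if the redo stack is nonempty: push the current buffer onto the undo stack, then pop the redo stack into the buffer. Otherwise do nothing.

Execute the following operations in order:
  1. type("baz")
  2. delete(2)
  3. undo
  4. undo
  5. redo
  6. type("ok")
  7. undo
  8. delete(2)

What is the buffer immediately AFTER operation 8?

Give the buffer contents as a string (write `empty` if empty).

Answer: b

Derivation:
After op 1 (type): buf='baz' undo_depth=1 redo_depth=0
After op 2 (delete): buf='b' undo_depth=2 redo_depth=0
After op 3 (undo): buf='baz' undo_depth=1 redo_depth=1
After op 4 (undo): buf='(empty)' undo_depth=0 redo_depth=2
After op 5 (redo): buf='baz' undo_depth=1 redo_depth=1
After op 6 (type): buf='bazok' undo_depth=2 redo_depth=0
After op 7 (undo): buf='baz' undo_depth=1 redo_depth=1
After op 8 (delete): buf='b' undo_depth=2 redo_depth=0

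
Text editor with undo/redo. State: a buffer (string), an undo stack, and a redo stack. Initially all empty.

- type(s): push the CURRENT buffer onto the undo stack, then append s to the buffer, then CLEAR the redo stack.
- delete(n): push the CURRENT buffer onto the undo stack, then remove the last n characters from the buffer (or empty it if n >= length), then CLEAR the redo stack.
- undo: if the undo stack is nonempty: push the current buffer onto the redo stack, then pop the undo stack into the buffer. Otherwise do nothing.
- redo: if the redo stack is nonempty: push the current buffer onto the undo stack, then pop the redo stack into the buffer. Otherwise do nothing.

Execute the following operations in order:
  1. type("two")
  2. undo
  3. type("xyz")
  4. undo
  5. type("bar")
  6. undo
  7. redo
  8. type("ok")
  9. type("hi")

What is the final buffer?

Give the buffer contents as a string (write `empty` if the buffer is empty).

After op 1 (type): buf='two' undo_depth=1 redo_depth=0
After op 2 (undo): buf='(empty)' undo_depth=0 redo_depth=1
After op 3 (type): buf='xyz' undo_depth=1 redo_depth=0
After op 4 (undo): buf='(empty)' undo_depth=0 redo_depth=1
After op 5 (type): buf='bar' undo_depth=1 redo_depth=0
After op 6 (undo): buf='(empty)' undo_depth=0 redo_depth=1
After op 7 (redo): buf='bar' undo_depth=1 redo_depth=0
After op 8 (type): buf='barok' undo_depth=2 redo_depth=0
After op 9 (type): buf='barokhi' undo_depth=3 redo_depth=0

Answer: barokhi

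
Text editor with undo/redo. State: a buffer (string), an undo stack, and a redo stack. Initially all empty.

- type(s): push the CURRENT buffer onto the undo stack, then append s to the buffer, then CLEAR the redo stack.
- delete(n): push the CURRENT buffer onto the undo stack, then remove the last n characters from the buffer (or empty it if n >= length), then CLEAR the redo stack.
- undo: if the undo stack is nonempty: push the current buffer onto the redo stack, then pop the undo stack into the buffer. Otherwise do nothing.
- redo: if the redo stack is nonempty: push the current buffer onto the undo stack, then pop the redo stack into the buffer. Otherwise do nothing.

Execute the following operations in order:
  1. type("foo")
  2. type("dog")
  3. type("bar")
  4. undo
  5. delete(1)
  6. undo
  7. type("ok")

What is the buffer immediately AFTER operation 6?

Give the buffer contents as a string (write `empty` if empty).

After op 1 (type): buf='foo' undo_depth=1 redo_depth=0
After op 2 (type): buf='foodog' undo_depth=2 redo_depth=0
After op 3 (type): buf='foodogbar' undo_depth=3 redo_depth=0
After op 4 (undo): buf='foodog' undo_depth=2 redo_depth=1
After op 5 (delete): buf='foodo' undo_depth=3 redo_depth=0
After op 6 (undo): buf='foodog' undo_depth=2 redo_depth=1

Answer: foodog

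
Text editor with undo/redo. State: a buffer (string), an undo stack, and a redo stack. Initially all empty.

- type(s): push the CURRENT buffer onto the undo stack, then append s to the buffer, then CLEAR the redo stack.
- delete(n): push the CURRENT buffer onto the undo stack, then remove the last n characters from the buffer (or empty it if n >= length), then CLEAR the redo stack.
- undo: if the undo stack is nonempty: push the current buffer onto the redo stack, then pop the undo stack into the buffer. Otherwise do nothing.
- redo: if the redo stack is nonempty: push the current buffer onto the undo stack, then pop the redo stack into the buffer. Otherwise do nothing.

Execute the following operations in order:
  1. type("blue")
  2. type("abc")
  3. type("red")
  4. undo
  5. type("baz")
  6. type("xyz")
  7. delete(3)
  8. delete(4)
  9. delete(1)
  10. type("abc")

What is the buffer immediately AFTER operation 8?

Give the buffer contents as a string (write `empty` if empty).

After op 1 (type): buf='blue' undo_depth=1 redo_depth=0
After op 2 (type): buf='blueabc' undo_depth=2 redo_depth=0
After op 3 (type): buf='blueabcred' undo_depth=3 redo_depth=0
After op 4 (undo): buf='blueabc' undo_depth=2 redo_depth=1
After op 5 (type): buf='blueabcbaz' undo_depth=3 redo_depth=0
After op 6 (type): buf='blueabcbazxyz' undo_depth=4 redo_depth=0
After op 7 (delete): buf='blueabcbaz' undo_depth=5 redo_depth=0
After op 8 (delete): buf='blueab' undo_depth=6 redo_depth=0

Answer: blueab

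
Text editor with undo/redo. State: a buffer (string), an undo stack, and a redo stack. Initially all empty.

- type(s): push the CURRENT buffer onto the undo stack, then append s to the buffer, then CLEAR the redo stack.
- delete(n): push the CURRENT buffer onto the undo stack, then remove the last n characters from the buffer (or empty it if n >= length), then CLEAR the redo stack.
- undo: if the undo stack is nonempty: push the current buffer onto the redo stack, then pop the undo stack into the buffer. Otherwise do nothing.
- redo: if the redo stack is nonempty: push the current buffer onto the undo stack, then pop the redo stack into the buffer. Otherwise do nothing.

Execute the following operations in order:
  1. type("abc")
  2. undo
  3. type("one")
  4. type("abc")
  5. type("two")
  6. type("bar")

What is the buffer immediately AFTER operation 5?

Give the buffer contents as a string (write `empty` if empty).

After op 1 (type): buf='abc' undo_depth=1 redo_depth=0
After op 2 (undo): buf='(empty)' undo_depth=0 redo_depth=1
After op 3 (type): buf='one' undo_depth=1 redo_depth=0
After op 4 (type): buf='oneabc' undo_depth=2 redo_depth=0
After op 5 (type): buf='oneabctwo' undo_depth=3 redo_depth=0

Answer: oneabctwo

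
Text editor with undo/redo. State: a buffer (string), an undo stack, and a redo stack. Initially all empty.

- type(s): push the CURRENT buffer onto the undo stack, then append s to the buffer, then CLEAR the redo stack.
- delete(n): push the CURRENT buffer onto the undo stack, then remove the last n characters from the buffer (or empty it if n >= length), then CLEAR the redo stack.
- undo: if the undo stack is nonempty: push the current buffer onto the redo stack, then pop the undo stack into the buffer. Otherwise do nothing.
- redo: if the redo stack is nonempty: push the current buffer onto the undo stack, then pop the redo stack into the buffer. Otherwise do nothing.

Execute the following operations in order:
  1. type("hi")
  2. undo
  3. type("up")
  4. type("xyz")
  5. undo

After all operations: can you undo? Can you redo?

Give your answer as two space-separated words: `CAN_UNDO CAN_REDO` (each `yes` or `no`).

After op 1 (type): buf='hi' undo_depth=1 redo_depth=0
After op 2 (undo): buf='(empty)' undo_depth=0 redo_depth=1
After op 3 (type): buf='up' undo_depth=1 redo_depth=0
After op 4 (type): buf='upxyz' undo_depth=2 redo_depth=0
After op 5 (undo): buf='up' undo_depth=1 redo_depth=1

Answer: yes yes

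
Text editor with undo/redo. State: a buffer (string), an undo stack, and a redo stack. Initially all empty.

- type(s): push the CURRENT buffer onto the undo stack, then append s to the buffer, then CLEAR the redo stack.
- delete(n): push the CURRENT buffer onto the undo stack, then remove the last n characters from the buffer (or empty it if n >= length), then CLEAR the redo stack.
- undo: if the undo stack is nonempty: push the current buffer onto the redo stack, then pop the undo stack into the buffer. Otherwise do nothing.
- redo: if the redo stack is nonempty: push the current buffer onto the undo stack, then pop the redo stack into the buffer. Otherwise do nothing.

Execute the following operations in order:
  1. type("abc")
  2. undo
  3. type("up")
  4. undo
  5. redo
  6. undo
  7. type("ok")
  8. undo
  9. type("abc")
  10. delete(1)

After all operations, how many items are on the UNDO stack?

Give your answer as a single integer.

Answer: 2

Derivation:
After op 1 (type): buf='abc' undo_depth=1 redo_depth=0
After op 2 (undo): buf='(empty)' undo_depth=0 redo_depth=1
After op 3 (type): buf='up' undo_depth=1 redo_depth=0
After op 4 (undo): buf='(empty)' undo_depth=0 redo_depth=1
After op 5 (redo): buf='up' undo_depth=1 redo_depth=0
After op 6 (undo): buf='(empty)' undo_depth=0 redo_depth=1
After op 7 (type): buf='ok' undo_depth=1 redo_depth=0
After op 8 (undo): buf='(empty)' undo_depth=0 redo_depth=1
After op 9 (type): buf='abc' undo_depth=1 redo_depth=0
After op 10 (delete): buf='ab' undo_depth=2 redo_depth=0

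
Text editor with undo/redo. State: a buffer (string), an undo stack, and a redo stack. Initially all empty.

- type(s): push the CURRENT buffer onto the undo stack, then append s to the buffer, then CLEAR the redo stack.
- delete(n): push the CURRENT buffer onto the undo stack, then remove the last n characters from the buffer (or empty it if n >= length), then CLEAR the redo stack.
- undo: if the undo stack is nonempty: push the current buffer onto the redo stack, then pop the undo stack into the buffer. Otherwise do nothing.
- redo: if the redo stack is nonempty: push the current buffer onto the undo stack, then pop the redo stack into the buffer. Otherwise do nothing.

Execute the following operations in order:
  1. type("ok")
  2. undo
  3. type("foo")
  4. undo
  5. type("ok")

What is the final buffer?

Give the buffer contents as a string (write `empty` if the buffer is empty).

Answer: ok

Derivation:
After op 1 (type): buf='ok' undo_depth=1 redo_depth=0
After op 2 (undo): buf='(empty)' undo_depth=0 redo_depth=1
After op 3 (type): buf='foo' undo_depth=1 redo_depth=0
After op 4 (undo): buf='(empty)' undo_depth=0 redo_depth=1
After op 5 (type): buf='ok' undo_depth=1 redo_depth=0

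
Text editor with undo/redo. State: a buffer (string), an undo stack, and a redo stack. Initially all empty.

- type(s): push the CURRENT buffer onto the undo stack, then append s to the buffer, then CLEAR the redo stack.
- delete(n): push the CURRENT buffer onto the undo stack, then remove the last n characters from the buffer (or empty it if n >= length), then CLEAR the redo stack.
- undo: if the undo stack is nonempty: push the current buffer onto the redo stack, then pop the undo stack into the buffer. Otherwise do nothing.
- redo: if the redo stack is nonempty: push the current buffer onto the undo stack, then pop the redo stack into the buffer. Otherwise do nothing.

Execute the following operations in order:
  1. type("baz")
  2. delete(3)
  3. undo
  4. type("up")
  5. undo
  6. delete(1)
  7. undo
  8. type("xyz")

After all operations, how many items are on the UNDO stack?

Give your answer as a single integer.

After op 1 (type): buf='baz' undo_depth=1 redo_depth=0
After op 2 (delete): buf='(empty)' undo_depth=2 redo_depth=0
After op 3 (undo): buf='baz' undo_depth=1 redo_depth=1
After op 4 (type): buf='bazup' undo_depth=2 redo_depth=0
After op 5 (undo): buf='baz' undo_depth=1 redo_depth=1
After op 6 (delete): buf='ba' undo_depth=2 redo_depth=0
After op 7 (undo): buf='baz' undo_depth=1 redo_depth=1
After op 8 (type): buf='bazxyz' undo_depth=2 redo_depth=0

Answer: 2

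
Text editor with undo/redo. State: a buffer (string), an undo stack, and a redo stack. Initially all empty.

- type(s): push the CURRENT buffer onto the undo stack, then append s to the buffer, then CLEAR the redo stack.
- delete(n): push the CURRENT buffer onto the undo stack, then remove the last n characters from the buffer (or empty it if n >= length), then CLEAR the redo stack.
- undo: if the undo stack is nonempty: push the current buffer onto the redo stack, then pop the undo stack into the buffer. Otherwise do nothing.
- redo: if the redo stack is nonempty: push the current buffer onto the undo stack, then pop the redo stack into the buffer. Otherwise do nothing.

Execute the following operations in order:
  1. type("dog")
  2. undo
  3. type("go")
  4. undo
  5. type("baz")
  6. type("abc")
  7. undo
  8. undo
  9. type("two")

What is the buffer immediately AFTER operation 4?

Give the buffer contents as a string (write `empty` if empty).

Answer: empty

Derivation:
After op 1 (type): buf='dog' undo_depth=1 redo_depth=0
After op 2 (undo): buf='(empty)' undo_depth=0 redo_depth=1
After op 3 (type): buf='go' undo_depth=1 redo_depth=0
After op 4 (undo): buf='(empty)' undo_depth=0 redo_depth=1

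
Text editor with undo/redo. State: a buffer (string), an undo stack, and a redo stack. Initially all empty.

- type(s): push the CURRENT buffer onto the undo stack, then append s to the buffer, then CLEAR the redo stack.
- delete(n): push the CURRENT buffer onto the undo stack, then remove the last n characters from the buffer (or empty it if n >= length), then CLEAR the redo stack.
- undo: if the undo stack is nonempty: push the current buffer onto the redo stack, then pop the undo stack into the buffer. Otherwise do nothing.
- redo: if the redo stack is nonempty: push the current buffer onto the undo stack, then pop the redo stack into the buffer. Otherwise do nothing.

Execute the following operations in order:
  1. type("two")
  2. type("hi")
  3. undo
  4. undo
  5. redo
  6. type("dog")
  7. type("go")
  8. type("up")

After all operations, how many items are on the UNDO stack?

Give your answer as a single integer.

Answer: 4

Derivation:
After op 1 (type): buf='two' undo_depth=1 redo_depth=0
After op 2 (type): buf='twohi' undo_depth=2 redo_depth=0
After op 3 (undo): buf='two' undo_depth=1 redo_depth=1
After op 4 (undo): buf='(empty)' undo_depth=0 redo_depth=2
After op 5 (redo): buf='two' undo_depth=1 redo_depth=1
After op 6 (type): buf='twodog' undo_depth=2 redo_depth=0
After op 7 (type): buf='twodoggo' undo_depth=3 redo_depth=0
After op 8 (type): buf='twodoggoup' undo_depth=4 redo_depth=0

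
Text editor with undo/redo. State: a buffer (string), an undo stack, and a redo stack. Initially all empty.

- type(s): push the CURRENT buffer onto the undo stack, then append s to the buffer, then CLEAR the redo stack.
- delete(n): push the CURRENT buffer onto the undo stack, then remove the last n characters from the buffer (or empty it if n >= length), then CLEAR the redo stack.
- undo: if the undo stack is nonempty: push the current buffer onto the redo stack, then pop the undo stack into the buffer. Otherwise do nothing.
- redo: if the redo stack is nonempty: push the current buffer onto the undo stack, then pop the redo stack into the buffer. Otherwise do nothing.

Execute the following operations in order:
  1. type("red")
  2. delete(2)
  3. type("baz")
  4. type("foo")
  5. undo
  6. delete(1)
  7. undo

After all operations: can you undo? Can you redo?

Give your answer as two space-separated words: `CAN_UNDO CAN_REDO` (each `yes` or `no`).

After op 1 (type): buf='red' undo_depth=1 redo_depth=0
After op 2 (delete): buf='r' undo_depth=2 redo_depth=0
After op 3 (type): buf='rbaz' undo_depth=3 redo_depth=0
After op 4 (type): buf='rbazfoo' undo_depth=4 redo_depth=0
After op 5 (undo): buf='rbaz' undo_depth=3 redo_depth=1
After op 6 (delete): buf='rba' undo_depth=4 redo_depth=0
After op 7 (undo): buf='rbaz' undo_depth=3 redo_depth=1

Answer: yes yes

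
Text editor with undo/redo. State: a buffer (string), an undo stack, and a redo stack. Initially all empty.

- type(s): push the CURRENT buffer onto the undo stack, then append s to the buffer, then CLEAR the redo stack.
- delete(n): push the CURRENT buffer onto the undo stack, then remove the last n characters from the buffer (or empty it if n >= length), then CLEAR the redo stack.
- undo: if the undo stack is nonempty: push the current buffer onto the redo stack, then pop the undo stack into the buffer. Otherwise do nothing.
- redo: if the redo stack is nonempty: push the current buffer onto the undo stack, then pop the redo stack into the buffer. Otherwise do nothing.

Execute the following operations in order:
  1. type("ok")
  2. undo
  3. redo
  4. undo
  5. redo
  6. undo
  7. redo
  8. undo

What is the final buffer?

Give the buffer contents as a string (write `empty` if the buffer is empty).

After op 1 (type): buf='ok' undo_depth=1 redo_depth=0
After op 2 (undo): buf='(empty)' undo_depth=0 redo_depth=1
After op 3 (redo): buf='ok' undo_depth=1 redo_depth=0
After op 4 (undo): buf='(empty)' undo_depth=0 redo_depth=1
After op 5 (redo): buf='ok' undo_depth=1 redo_depth=0
After op 6 (undo): buf='(empty)' undo_depth=0 redo_depth=1
After op 7 (redo): buf='ok' undo_depth=1 redo_depth=0
After op 8 (undo): buf='(empty)' undo_depth=0 redo_depth=1

Answer: empty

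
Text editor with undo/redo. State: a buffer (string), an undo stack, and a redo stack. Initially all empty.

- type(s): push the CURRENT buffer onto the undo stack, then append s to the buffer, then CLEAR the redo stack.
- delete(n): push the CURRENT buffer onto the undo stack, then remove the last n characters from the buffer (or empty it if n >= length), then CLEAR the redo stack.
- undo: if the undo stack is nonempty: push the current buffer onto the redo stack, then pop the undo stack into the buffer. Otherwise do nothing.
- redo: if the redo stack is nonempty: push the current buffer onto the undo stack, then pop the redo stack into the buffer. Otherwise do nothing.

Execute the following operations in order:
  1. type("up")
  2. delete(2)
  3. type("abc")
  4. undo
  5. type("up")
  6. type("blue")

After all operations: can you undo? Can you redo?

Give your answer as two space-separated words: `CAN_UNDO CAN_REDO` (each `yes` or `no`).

Answer: yes no

Derivation:
After op 1 (type): buf='up' undo_depth=1 redo_depth=0
After op 2 (delete): buf='(empty)' undo_depth=2 redo_depth=0
After op 3 (type): buf='abc' undo_depth=3 redo_depth=0
After op 4 (undo): buf='(empty)' undo_depth=2 redo_depth=1
After op 5 (type): buf='up' undo_depth=3 redo_depth=0
After op 6 (type): buf='upblue' undo_depth=4 redo_depth=0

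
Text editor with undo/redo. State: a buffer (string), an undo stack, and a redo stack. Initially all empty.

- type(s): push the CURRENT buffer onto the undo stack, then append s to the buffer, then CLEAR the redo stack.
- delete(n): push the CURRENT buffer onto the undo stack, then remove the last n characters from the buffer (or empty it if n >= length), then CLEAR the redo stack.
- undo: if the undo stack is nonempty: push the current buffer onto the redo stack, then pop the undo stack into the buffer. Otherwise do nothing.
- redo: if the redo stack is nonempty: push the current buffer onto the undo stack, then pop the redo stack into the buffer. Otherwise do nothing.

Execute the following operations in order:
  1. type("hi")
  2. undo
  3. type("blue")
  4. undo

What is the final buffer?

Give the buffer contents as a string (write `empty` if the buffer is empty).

After op 1 (type): buf='hi' undo_depth=1 redo_depth=0
After op 2 (undo): buf='(empty)' undo_depth=0 redo_depth=1
After op 3 (type): buf='blue' undo_depth=1 redo_depth=0
After op 4 (undo): buf='(empty)' undo_depth=0 redo_depth=1

Answer: empty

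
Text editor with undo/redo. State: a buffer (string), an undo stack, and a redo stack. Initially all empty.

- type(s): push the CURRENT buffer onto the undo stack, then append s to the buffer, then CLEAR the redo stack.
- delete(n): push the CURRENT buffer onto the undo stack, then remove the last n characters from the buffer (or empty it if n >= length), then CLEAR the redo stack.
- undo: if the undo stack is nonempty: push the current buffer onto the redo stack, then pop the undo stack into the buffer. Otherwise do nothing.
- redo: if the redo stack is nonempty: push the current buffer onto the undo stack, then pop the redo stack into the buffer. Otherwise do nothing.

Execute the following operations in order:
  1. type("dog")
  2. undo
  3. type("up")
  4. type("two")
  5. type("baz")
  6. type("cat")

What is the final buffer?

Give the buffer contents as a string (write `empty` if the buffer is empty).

Answer: uptwobazcat

Derivation:
After op 1 (type): buf='dog' undo_depth=1 redo_depth=0
After op 2 (undo): buf='(empty)' undo_depth=0 redo_depth=1
After op 3 (type): buf='up' undo_depth=1 redo_depth=0
After op 4 (type): buf='uptwo' undo_depth=2 redo_depth=0
After op 5 (type): buf='uptwobaz' undo_depth=3 redo_depth=0
After op 6 (type): buf='uptwobazcat' undo_depth=4 redo_depth=0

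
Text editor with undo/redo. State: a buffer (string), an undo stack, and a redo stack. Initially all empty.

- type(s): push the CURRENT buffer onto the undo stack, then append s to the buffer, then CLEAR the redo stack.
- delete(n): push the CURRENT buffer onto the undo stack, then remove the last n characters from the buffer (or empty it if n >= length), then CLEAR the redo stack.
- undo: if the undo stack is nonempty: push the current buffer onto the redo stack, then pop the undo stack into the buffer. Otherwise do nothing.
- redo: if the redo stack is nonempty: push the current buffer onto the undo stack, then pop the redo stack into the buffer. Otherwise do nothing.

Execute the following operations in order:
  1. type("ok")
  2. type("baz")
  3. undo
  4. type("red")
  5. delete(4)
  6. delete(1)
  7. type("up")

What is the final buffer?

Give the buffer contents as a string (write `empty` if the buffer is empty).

After op 1 (type): buf='ok' undo_depth=1 redo_depth=0
After op 2 (type): buf='okbaz' undo_depth=2 redo_depth=0
After op 3 (undo): buf='ok' undo_depth=1 redo_depth=1
After op 4 (type): buf='okred' undo_depth=2 redo_depth=0
After op 5 (delete): buf='o' undo_depth=3 redo_depth=0
After op 6 (delete): buf='(empty)' undo_depth=4 redo_depth=0
After op 7 (type): buf='up' undo_depth=5 redo_depth=0

Answer: up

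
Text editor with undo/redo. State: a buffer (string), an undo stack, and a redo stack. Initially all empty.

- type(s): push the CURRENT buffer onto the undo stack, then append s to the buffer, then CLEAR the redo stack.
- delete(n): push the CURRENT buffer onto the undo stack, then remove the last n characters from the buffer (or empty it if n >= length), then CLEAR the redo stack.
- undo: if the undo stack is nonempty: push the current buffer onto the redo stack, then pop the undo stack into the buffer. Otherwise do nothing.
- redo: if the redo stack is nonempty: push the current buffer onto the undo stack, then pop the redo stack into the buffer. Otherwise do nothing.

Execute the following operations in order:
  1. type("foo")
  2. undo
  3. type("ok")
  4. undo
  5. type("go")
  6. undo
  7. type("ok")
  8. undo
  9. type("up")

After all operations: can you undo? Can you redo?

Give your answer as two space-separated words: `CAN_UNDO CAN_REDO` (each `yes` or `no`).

After op 1 (type): buf='foo' undo_depth=1 redo_depth=0
After op 2 (undo): buf='(empty)' undo_depth=0 redo_depth=1
After op 3 (type): buf='ok' undo_depth=1 redo_depth=0
After op 4 (undo): buf='(empty)' undo_depth=0 redo_depth=1
After op 5 (type): buf='go' undo_depth=1 redo_depth=0
After op 6 (undo): buf='(empty)' undo_depth=0 redo_depth=1
After op 7 (type): buf='ok' undo_depth=1 redo_depth=0
After op 8 (undo): buf='(empty)' undo_depth=0 redo_depth=1
After op 9 (type): buf='up' undo_depth=1 redo_depth=0

Answer: yes no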